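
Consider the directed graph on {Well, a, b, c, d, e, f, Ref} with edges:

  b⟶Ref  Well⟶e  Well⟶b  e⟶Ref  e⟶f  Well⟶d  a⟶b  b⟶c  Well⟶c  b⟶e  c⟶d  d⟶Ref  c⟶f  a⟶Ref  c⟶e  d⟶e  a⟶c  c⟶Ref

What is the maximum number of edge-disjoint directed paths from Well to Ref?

4

Assign every edge capacity 1; by Menger, the answer equals the max flow.
Path Well→b→Ref (+1); total 1.
Path Well→c→Ref (+1); total 2.
Path Well→d→Ref (+1); total 3.
Path Well→e→Ref (+1); total 4.
No residual Well→Ref path; max flow = 4.
Certifying cut of size 4: {Well→b, Well→c, Well→d, Well→e}.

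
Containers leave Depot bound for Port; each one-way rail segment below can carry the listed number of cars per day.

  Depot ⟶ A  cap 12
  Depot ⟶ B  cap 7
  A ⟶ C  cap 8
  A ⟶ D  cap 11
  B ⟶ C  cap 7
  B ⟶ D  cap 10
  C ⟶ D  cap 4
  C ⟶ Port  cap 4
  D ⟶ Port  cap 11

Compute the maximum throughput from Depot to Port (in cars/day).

15

Augment Depot→A→C→Port: bottleneck 4, flow now 4.
Augment Depot→A→D→Port: bottleneck 8, flow now 12.
Augment Depot→B→D→Port: bottleneck 3, flow now 15.
No augmenting path remains; maximum flow = 15.
In the residual graph, reachable from Depot: {Depot, A, B, C, D}.
Min-cut edges: C→Port (4), D→Port (11); capacity 4 + 11 = 15.
This cut is saturated, so no flow can exceed 15.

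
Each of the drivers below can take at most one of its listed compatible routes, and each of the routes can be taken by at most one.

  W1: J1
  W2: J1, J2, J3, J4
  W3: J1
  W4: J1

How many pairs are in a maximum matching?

Unit-capacity flow: source→left, listed edges, right→sink; max matching = max flow.
Augmenting path W1→J1 (+1); matched 1.
Augmenting path W2→J2 (+1); matched 2.
No augmenting path remains; maximum matching = 2.
König certificate: {W2, J1} is a vertex cover of size 2 (every listed pair touches it), so no matching can be larger.

2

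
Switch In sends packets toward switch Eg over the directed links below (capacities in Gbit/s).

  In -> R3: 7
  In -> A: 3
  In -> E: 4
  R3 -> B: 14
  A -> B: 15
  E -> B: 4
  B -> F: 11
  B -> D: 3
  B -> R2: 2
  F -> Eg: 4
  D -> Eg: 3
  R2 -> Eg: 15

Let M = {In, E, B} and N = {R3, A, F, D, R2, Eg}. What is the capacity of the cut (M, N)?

Edges leaving {In, E, B}: In→R3 (7), In→A (3), B→F (11), B→D (3), B→R2 (2).
Cut capacity = 7 + 3 + 11 + 3 + 2 = 26.

26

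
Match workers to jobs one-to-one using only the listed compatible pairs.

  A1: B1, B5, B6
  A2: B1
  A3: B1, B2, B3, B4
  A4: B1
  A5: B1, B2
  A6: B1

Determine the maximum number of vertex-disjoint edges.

Unit-capacity flow: source→left, listed edges, right→sink; max matching = max flow.
Augmenting path A1→B1 (+1); matched 1.
Augmenting path A3→B2 (+1); matched 2.
Augmenting path A2→B1→A1→B5 (+1); matched 3.
Augmenting path A5→B2→A3→B3 (+1); matched 4.
No augmenting path remains; maximum matching = 4.
König certificate: {A1, A3, A5, B1} is a vertex cover of size 4 (every listed pair touches it), so no matching can be larger.

4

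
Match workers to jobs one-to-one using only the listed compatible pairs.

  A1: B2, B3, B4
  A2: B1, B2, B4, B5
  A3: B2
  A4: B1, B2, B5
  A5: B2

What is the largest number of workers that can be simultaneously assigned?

Unit-capacity flow: source→left, listed edges, right→sink; max matching = max flow.
Augmenting path A1→B2 (+1); matched 1.
Augmenting path A2→B1 (+1); matched 2.
Augmenting path A4→B5 (+1); matched 3.
Augmenting path A3→B2→A1→B3 (+1); matched 4.
No augmenting path remains; maximum matching = 4.
König certificate: {A1, A2, A4, B2} is a vertex cover of size 4 (every listed pair touches it), so no matching can be larger.

4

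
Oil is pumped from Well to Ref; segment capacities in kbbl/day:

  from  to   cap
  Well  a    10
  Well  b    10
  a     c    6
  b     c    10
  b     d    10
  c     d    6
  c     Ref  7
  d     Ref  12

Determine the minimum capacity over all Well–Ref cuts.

16

Augment Well→a→c→Ref: bottleneck 6, flow now 6.
Augment Well→b→c→Ref: bottleneck 1, flow now 7.
Augment Well→b→d→Ref: bottleneck 9, flow now 16.
No augmenting path remains; maximum flow = 16.
By max-flow min-cut, the minimum cut capacity equals the max flow.
In the residual graph, reachable from Well: {Well, a}.
Min-cut edges: Well→b (10), a→c (6); capacity 10 + 6 = 16.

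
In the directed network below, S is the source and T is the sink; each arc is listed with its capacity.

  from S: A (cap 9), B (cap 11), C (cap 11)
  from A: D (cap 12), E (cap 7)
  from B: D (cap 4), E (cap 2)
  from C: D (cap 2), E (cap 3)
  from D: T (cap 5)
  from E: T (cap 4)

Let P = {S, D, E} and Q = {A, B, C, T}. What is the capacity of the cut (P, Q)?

Edges leaving {S, D, E}: S→A (9), S→B (11), S→C (11), D→T (5), E→T (4).
Cut capacity = 9 + 11 + 11 + 5 + 4 = 40.

40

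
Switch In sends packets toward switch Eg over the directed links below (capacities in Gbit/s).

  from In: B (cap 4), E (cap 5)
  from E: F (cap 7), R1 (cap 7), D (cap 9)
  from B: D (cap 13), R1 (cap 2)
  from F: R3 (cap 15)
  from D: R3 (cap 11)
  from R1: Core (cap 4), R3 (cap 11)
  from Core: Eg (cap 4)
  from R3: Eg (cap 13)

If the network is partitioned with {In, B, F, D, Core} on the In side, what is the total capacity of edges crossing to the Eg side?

Edges leaving {In, B, F, D, Core}: In→E (5), B→R1 (2), F→R3 (15), D→R3 (11), Core→Eg (4).
Cut capacity = 5 + 2 + 15 + 11 + 4 = 37.

37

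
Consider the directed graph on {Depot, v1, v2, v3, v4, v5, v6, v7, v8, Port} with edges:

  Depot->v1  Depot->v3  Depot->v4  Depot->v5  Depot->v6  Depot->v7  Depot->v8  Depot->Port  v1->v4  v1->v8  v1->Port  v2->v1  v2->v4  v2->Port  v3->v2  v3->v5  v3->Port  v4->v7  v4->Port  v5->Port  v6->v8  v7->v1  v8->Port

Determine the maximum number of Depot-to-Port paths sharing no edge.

6

Assign every edge capacity 1; by Menger, the answer equals the max flow.
Path Depot→Port (+1); total 1.
Path Depot→v1→Port (+1); total 2.
Path Depot→v3→Port (+1); total 3.
Path Depot→v4→Port (+1); total 4.
Path Depot→v5→Port (+1); total 5.
Path Depot→v8→Port (+1); total 6.
No residual Depot→Port path; max flow = 6.
Certifying cut of size 6: {Depot→Port, Depot→v3, Depot→v5, v1→Port, v4→Port, v8→Port}.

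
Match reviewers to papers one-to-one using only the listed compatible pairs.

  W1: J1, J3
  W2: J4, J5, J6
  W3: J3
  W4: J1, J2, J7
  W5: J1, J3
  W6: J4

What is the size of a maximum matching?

5

Unit-capacity flow: source→left, listed edges, right→sink; max matching = max flow.
Augmenting path W1→J1 (+1); matched 1.
Augmenting path W2→J4 (+1); matched 2.
Augmenting path W3→J3 (+1); matched 3.
Augmenting path W4→J2 (+1); matched 4.
Augmenting path W6→J4→W2→J5 (+1); matched 5.
No augmenting path remains; maximum matching = 5.
König certificate: {W2, W4, W6, J1, J3} is a vertex cover of size 5 (every listed pair touches it), so no matching can be larger.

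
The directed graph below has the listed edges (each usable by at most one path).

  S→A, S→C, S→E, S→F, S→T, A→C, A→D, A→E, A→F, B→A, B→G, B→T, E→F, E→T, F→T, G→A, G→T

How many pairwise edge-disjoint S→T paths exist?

3

Assign every edge capacity 1; by Menger, the answer equals the max flow.
Path S→T (+1); total 1.
Path S→E→T (+1); total 2.
Path S→F→T (+1); total 3.
No residual S→T path; max flow = 3.
Certifying cut of size 3: {E→T, F→T, S→T}.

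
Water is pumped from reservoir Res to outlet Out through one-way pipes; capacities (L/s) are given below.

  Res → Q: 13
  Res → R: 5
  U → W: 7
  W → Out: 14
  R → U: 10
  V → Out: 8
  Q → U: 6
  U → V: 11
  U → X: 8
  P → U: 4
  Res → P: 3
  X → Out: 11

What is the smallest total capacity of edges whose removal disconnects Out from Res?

Augment Res→P→U→V→Out: bottleneck 3, flow now 3.
Augment Res→Q→U→V→Out: bottleneck 5, flow now 8.
Augment Res→Q→U→W→Out: bottleneck 1, flow now 9.
Augment Res→R→U→W→Out: bottleneck 5, flow now 14.
No augmenting path remains; maximum flow = 14.
By max-flow min-cut, the minimum cut capacity equals the max flow.
In the residual graph, reachable from Res: {Res, Q}.
Min-cut edges: Res→P (3), Res→R (5), Q→U (6); capacity 3 + 5 + 6 = 14.

14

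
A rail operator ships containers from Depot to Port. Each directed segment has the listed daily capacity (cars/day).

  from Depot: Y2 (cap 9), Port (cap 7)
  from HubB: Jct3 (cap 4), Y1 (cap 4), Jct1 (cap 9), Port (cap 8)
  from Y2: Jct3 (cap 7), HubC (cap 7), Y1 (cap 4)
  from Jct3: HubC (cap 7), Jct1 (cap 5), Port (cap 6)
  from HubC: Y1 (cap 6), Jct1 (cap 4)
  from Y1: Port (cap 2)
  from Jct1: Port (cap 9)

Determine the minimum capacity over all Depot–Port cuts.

16

Augment Depot→Port: bottleneck 7, flow now 7.
Augment Depot→Y2→Jct3→Port: bottleneck 6, flow now 13.
Augment Depot→Y2→Y1→Port: bottleneck 2, flow now 15.
Augment Depot→Y2→Jct3→Jct1→Port: bottleneck 1, flow now 16.
No augmenting path remains; maximum flow = 16.
By max-flow min-cut, the minimum cut capacity equals the max flow.
In the residual graph, reachable from Depot: {Depot}.
Min-cut edges: Depot→Y2 (9), Depot→Port (7); capacity 9 + 7 = 16.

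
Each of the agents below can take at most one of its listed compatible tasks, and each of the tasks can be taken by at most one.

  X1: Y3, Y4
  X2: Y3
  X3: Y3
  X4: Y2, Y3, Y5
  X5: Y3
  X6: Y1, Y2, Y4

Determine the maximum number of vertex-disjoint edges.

4

Unit-capacity flow: source→left, listed edges, right→sink; max matching = max flow.
Augmenting path X1→Y3 (+1); matched 1.
Augmenting path X4→Y2 (+1); matched 2.
Augmenting path X6→Y1 (+1); matched 3.
Augmenting path X2→Y3→X1→Y4 (+1); matched 4.
No augmenting path remains; maximum matching = 4.
König certificate: {X1, X4, X6, Y3} is a vertex cover of size 4 (every listed pair touches it), so no matching can be larger.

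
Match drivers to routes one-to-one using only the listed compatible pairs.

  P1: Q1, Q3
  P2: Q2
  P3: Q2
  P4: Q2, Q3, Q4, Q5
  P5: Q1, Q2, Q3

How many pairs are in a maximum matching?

4

Unit-capacity flow: source→left, listed edges, right→sink; max matching = max flow.
Augmenting path P1→Q1 (+1); matched 1.
Augmenting path P2→Q2 (+1); matched 2.
Augmenting path P4→Q3 (+1); matched 3.
Augmenting path P5→Q3→P4→Q4 (+1); matched 4.
No augmenting path remains; maximum matching = 4.
König certificate: {P1, P4, P5, Q2} is a vertex cover of size 4 (every listed pair touches it), so no matching can be larger.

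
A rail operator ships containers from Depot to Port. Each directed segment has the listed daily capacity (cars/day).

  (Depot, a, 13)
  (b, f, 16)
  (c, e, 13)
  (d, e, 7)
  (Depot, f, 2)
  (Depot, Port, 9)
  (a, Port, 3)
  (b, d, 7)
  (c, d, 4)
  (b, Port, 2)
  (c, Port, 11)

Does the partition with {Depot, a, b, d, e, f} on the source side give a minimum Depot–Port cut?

Given cut capacity: 9 + 3 + 2 = 14.
Augment Depot→Port: bottleneck 9, flow now 9.
Augment Depot→a→Port: bottleneck 3, flow now 12.
No augmenting path remains; maximum flow = 12.
In the residual graph, reachable from Depot: {Depot, a, f}.
Min-cut edges: Depot→Port (9), a→Port (3); capacity 9 + 3 = 12.
Cut capacity 14 exceeds the max flow 12, so it is not minimum.

No — its capacity is 14, but the minimum cut has capacity 12.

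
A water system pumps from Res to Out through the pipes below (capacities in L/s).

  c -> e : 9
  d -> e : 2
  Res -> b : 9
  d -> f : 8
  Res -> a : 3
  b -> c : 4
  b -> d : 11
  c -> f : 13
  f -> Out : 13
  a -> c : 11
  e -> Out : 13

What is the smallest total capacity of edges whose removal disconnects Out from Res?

Augment Res→a→c→e→Out: bottleneck 3, flow now 3.
Augment Res→b→c→e→Out: bottleneck 4, flow now 7.
Augment Res→b→d→e→Out: bottleneck 2, flow now 9.
Augment Res→b→d→f→Out: bottleneck 3, flow now 12.
No augmenting path remains; maximum flow = 12.
By max-flow min-cut, the minimum cut capacity equals the max flow.
In the residual graph, reachable from Res: {Res}.
Min-cut edges: Res→a (3), Res→b (9); capacity 3 + 9 = 12.

12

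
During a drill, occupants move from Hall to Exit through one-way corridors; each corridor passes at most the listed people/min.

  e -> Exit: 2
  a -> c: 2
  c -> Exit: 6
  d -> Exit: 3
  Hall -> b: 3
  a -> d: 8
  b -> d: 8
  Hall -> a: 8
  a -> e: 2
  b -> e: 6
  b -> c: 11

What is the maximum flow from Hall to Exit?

10

Augment Hall→a→c→Exit: bottleneck 2, flow now 2.
Augment Hall→a→d→Exit: bottleneck 3, flow now 5.
Augment Hall→a→e→Exit: bottleneck 2, flow now 7.
Augment Hall→b→c→Exit: bottleneck 3, flow now 10.
No augmenting path remains; maximum flow = 10.
In the residual graph, reachable from Hall: {Hall, a, d}.
Min-cut edges: Hall→b (3), a→c (2), a→e (2), d→Exit (3); capacity 3 + 2 + 2 + 3 = 10.
This cut is saturated, so no flow can exceed 10.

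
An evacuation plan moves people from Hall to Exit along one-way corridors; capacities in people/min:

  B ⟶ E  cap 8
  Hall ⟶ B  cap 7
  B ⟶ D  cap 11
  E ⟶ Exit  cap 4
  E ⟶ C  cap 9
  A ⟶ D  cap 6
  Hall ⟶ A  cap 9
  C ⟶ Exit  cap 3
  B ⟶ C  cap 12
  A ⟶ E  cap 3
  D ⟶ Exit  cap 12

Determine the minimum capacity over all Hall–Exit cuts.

Augment Hall→A→D→Exit: bottleneck 6, flow now 6.
Augment Hall→A→E→Exit: bottleneck 3, flow now 9.
Augment Hall→B→C→Exit: bottleneck 3, flow now 12.
Augment Hall→B→D→Exit: bottleneck 4, flow now 16.
No augmenting path remains; maximum flow = 16.
By max-flow min-cut, the minimum cut capacity equals the max flow.
In the residual graph, reachable from Hall: {Hall}.
Min-cut edges: Hall→A (9), Hall→B (7); capacity 9 + 7 = 16.

16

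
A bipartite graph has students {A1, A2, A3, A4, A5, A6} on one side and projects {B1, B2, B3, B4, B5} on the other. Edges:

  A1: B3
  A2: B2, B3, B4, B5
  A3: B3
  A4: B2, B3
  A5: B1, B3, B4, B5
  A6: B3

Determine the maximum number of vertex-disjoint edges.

4

Unit-capacity flow: source→left, listed edges, right→sink; max matching = max flow.
Augmenting path A1→B3 (+1); matched 1.
Augmenting path A2→B2 (+1); matched 2.
Augmenting path A5→B1 (+1); matched 3.
Augmenting path A4→B2→A2→B4 (+1); matched 4.
No augmenting path remains; maximum matching = 4.
König certificate: {A2, A4, A5, B3} is a vertex cover of size 4 (every listed pair touches it), so no matching can be larger.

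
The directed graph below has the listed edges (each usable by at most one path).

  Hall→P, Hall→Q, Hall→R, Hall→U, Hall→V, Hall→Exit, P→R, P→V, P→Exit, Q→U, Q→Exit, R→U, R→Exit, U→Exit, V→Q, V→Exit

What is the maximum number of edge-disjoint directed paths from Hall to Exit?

6

Assign every edge capacity 1; by Menger, the answer equals the max flow.
Path Hall→Exit (+1); total 1.
Path Hall→P→Exit (+1); total 2.
Path Hall→Q→Exit (+1); total 3.
Path Hall→R→Exit (+1); total 4.
Path Hall→U→Exit (+1); total 5.
Path Hall→V→Exit (+1); total 6.
No residual Hall→Exit path; max flow = 6.
Certifying cut of size 6: {Hall→Exit, Hall→P, Hall→Q, Hall→R, Hall→U, Hall→V}.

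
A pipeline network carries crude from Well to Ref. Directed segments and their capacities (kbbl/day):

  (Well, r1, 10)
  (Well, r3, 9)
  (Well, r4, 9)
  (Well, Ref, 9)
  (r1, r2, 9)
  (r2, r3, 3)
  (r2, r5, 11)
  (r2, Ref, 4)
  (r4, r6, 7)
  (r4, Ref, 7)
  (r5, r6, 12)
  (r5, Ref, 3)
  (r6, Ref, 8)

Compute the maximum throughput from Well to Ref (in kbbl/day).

Augment Well→Ref: bottleneck 9, flow now 9.
Augment Well→r4→Ref: bottleneck 7, flow now 16.
Augment Well→r1→r2→Ref: bottleneck 4, flow now 20.
Augment Well→r4→r6→Ref: bottleneck 2, flow now 22.
Augment Well→r1→r2→r5→Ref: bottleneck 3, flow now 25.
Augment Well→r1→r2→r5→r6→Ref: bottleneck 2, flow now 27.
No augmenting path remains; maximum flow = 27.
In the residual graph, reachable from Well: {Well, r1, r3}.
Min-cut edges: Well→r4 (9), Well→Ref (9), r1→r2 (9); capacity 9 + 9 + 9 = 27.
This cut is saturated, so no flow can exceed 27.

27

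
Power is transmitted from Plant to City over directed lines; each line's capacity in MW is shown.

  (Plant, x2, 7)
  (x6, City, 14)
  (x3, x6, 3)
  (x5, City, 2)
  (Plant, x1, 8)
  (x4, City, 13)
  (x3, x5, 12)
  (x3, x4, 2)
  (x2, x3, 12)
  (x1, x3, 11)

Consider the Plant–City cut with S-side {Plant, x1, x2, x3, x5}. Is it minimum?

Yes — it is a minimum cut (capacity 7).

Given cut capacity: 2 + 3 + 2 = 7.
Augment Plant→x1→x3→x4→City: bottleneck 2, flow now 2.
Augment Plant→x1→x3→x5→City: bottleneck 2, flow now 4.
Augment Plant→x1→x3→x6→City: bottleneck 3, flow now 7.
No augmenting path remains; maximum flow = 7.
Cut capacity 7 equals the max flow, so it is a minimum cut.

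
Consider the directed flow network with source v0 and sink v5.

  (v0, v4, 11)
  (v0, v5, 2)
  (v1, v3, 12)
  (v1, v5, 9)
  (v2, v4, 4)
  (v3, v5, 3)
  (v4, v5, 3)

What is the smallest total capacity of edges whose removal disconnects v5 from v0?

Augment v0→v5: bottleneck 2, flow now 2.
Augment v0→v4→v5: bottleneck 3, flow now 5.
No augmenting path remains; maximum flow = 5.
By max-flow min-cut, the minimum cut capacity equals the max flow.
In the residual graph, reachable from v0: {v0, v4}.
Min-cut edges: v0→v5 (2), v4→v5 (3); capacity 2 + 3 = 5.

5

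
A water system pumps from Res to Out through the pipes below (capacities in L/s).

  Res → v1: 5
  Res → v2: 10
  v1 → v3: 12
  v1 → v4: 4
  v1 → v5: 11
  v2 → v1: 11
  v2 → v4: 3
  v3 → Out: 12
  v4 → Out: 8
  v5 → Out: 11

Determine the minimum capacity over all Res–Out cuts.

Augment Res→v1→v3→Out: bottleneck 5, flow now 5.
Augment Res→v2→v4→Out: bottleneck 3, flow now 8.
Augment Res→v2→v1→v3→Out: bottleneck 7, flow now 15.
No augmenting path remains; maximum flow = 15.
By max-flow min-cut, the minimum cut capacity equals the max flow.
In the residual graph, reachable from Res: {Res}.
Min-cut edges: Res→v1 (5), Res→v2 (10); capacity 5 + 10 = 15.

15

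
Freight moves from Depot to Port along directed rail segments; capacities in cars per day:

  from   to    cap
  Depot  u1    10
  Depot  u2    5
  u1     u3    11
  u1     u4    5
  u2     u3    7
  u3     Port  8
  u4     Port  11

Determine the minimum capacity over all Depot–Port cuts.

13

Augment Depot→u1→u3→Port: bottleneck 8, flow now 8.
Augment Depot→u1→u4→Port: bottleneck 2, flow now 10.
Augment Depot→u2→u3→u1→u4→Port: bottleneck 3, flow now 13. (uses reverse residual edge)
No augmenting path remains; maximum flow = 13.
By max-flow min-cut, the minimum cut capacity equals the max flow.
In the residual graph, reachable from Depot: {Depot, u1, u2, u3}.
Min-cut edges: u1→u4 (5), u3→Port (8); capacity 5 + 8 = 13.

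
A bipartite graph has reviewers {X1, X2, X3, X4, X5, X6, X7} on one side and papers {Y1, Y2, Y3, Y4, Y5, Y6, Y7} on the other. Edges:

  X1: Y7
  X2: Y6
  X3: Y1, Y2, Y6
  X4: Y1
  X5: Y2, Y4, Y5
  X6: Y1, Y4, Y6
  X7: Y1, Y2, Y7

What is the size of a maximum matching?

6

Unit-capacity flow: source→left, listed edges, right→sink; max matching = max flow.
Augmenting path X1→Y7 (+1); matched 1.
Augmenting path X2→Y6 (+1); matched 2.
Augmenting path X3→Y1 (+1); matched 3.
Augmenting path X5→Y2 (+1); matched 4.
Augmenting path X6→Y4 (+1); matched 5.
Augmenting path X7→Y2→X5→Y5 (+1); matched 6.
No augmenting path remains; maximum matching = 6.
König certificate: {X5, X6, Y1, Y2, Y6, Y7} is a vertex cover of size 6 (every listed pair touches it), so no matching can be larger.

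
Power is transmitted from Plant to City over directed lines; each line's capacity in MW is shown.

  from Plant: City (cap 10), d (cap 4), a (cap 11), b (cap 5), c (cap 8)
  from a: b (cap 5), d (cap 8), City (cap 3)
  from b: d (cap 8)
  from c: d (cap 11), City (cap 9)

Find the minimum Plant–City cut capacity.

Augment Plant→City: bottleneck 10, flow now 10.
Augment Plant→a→City: bottleneck 3, flow now 13.
Augment Plant→c→City: bottleneck 8, flow now 21.
No augmenting path remains; maximum flow = 21.
By max-flow min-cut, the minimum cut capacity equals the max flow.
In the residual graph, reachable from Plant: {Plant, a, b, d}.
Min-cut edges: Plant→c (8), Plant→City (10), a→City (3); capacity 8 + 10 + 3 = 21.

21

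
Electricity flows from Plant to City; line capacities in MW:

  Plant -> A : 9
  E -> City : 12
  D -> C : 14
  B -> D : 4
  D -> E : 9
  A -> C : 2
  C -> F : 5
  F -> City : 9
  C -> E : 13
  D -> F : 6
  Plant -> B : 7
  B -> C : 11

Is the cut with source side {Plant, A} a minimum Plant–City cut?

Yes — it is a minimum cut (capacity 9).

Given cut capacity: 7 + 2 = 9.
Augment Plant→A→C→E→City: bottleneck 2, flow now 2.
Augment Plant→B→C→E→City: bottleneck 7, flow now 9.
No augmenting path remains; maximum flow = 9.
Cut capacity 9 equals the max flow, so it is a minimum cut.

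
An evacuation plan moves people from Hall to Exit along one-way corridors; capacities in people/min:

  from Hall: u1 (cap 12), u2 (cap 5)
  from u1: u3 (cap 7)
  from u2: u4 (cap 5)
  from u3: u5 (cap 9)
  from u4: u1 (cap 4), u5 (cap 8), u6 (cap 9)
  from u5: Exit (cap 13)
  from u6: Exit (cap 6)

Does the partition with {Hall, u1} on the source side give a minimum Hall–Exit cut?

Given cut capacity: 5 + 7 = 12.
Augment Hall→u1→u3→u5→Exit: bottleneck 7, flow now 7.
Augment Hall→u2→u4→u5→Exit: bottleneck 5, flow now 12.
No augmenting path remains; maximum flow = 12.
Cut capacity 12 equals the max flow, so it is a minimum cut.

Yes — it is a minimum cut (capacity 12).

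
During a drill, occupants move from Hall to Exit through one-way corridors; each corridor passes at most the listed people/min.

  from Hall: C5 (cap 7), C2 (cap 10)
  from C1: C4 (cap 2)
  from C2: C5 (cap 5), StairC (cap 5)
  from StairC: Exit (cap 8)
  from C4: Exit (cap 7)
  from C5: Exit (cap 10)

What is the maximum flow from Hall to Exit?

15

Augment Hall→C5→Exit: bottleneck 7, flow now 7.
Augment Hall→C2→StairC→Exit: bottleneck 5, flow now 12.
Augment Hall→C2→C5→Exit: bottleneck 3, flow now 15.
No augmenting path remains; maximum flow = 15.
In the residual graph, reachable from Hall: {Hall, C2, C5}.
Min-cut edges: C2→StairC (5), C5→Exit (10); capacity 5 + 10 = 15.
This cut is saturated, so no flow can exceed 15.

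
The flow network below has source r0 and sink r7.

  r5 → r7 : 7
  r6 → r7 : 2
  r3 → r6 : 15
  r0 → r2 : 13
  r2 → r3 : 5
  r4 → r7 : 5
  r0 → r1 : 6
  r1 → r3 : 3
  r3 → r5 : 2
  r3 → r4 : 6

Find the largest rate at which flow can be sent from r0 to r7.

Augment r0→r1→r3→r4→r7: bottleneck 3, flow now 3.
Augment r0→r2→r3→r4→r7: bottleneck 2, flow now 5.
Augment r0→r2→r3→r5→r7: bottleneck 2, flow now 7.
Augment r0→r2→r3→r6→r7: bottleneck 1, flow now 8.
No augmenting path remains; maximum flow = 8.
In the residual graph, reachable from r0: {r0, r1, r2}.
Min-cut edges: r1→r3 (3), r2→r3 (5); capacity 3 + 5 = 8.
This cut is saturated, so no flow can exceed 8.

8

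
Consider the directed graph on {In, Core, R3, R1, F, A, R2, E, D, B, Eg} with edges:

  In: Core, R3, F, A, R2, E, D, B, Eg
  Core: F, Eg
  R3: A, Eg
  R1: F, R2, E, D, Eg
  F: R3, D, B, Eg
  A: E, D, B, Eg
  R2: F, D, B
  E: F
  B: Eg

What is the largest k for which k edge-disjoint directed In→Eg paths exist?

Assign every edge capacity 1; by Menger, the answer equals the max flow.
Path In→Eg (+1); total 1.
Path In→Core→Eg (+1); total 2.
Path In→R3→Eg (+1); total 3.
Path In→F→Eg (+1); total 4.
Path In→A→Eg (+1); total 5.
Path In→B→Eg (+1); total 6.
No residual In→Eg path; max flow = 6.
Certifying cut of size 6: {A→Eg, B→Eg, F→Eg, In→Core, In→Eg, R3→Eg}.

6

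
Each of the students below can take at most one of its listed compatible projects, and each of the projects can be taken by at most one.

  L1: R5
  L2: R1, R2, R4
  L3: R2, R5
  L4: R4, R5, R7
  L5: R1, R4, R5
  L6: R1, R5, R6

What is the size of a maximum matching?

6

Unit-capacity flow: source→left, listed edges, right→sink; max matching = max flow.
Augmenting path L1→R5 (+1); matched 1.
Augmenting path L2→R1 (+1); matched 2.
Augmenting path L3→R2 (+1); matched 3.
Augmenting path L4→R4 (+1); matched 4.
Augmenting path L6→R6 (+1); matched 5.
Augmenting path L5→R4→L4→R7 (+1); matched 6.
No augmenting path remains; maximum matching = 6.
König certificate: {L1, L2, L3, L4, L5, L6} is a vertex cover of size 6 (every listed pair touches it), so no matching can be larger.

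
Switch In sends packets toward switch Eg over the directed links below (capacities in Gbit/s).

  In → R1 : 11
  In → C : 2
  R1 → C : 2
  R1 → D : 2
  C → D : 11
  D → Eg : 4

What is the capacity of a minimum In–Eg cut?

4

Augment In→R1→D→Eg: bottleneck 2, flow now 2.
Augment In→C→D→Eg: bottleneck 2, flow now 4.
No augmenting path remains; maximum flow = 4.
By max-flow min-cut, the minimum cut capacity equals the max flow.
In the residual graph, reachable from In: {In, R1, C, D}.
Min-cut edges: D→Eg (4); capacity 4 = 4.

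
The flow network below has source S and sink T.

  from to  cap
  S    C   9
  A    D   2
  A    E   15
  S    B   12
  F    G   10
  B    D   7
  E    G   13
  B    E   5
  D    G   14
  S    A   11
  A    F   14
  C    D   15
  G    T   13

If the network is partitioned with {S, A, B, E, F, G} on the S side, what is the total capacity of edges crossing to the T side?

31

Edges leaving {S, A, B, E, F, G}: S→C (9), A→D (2), B→D (7), G→T (13).
Cut capacity = 9 + 2 + 7 + 13 = 31.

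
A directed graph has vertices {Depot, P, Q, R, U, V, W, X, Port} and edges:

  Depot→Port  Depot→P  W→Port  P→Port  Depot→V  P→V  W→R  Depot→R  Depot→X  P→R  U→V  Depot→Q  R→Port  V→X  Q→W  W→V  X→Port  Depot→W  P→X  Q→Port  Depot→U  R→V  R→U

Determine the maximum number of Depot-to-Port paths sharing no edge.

6

Assign every edge capacity 1; by Menger, the answer equals the max flow.
Path Depot→Port (+1); total 1.
Path Depot→P→Port (+1); total 2.
Path Depot→Q→Port (+1); total 3.
Path Depot→R→Port (+1); total 4.
Path Depot→W→Port (+1); total 5.
Path Depot→X→Port (+1); total 6.
No residual Depot→Port path; max flow = 6.
Certifying cut of size 6: {Depot→P, Depot→Port, Depot→Q, Depot→R, Depot→W, X→Port}.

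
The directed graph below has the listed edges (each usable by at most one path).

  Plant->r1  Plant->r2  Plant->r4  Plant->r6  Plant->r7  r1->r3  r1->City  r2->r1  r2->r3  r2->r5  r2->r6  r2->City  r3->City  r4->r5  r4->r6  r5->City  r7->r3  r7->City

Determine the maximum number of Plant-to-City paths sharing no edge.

4

Assign every edge capacity 1; by Menger, the answer equals the max flow.
Path Plant→r1→City (+1); total 1.
Path Plant→r2→City (+1); total 2.
Path Plant→r7→City (+1); total 3.
Path Plant→r4→r5→City (+1); total 4.
No residual Plant→City path; max flow = 4.
Certifying cut of size 4: {Plant→r1, Plant→r2, Plant→r4, Plant→r7}.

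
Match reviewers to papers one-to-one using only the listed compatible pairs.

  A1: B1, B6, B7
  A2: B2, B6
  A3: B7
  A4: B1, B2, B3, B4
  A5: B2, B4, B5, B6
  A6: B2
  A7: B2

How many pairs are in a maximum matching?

Unit-capacity flow: source→left, listed edges, right→sink; max matching = max flow.
Augmenting path A1→B1 (+1); matched 1.
Augmenting path A2→B2 (+1); matched 2.
Augmenting path A3→B7 (+1); matched 3.
Augmenting path A4→B3 (+1); matched 4.
Augmenting path A5→B4 (+1); matched 5.
Augmenting path A6→B2→A2→B6 (+1); matched 6.
No augmenting path remains; maximum matching = 6.
König certificate: {A1, A2, A3, A4, A5, B2} is a vertex cover of size 6 (every listed pair touches it), so no matching can be larger.

6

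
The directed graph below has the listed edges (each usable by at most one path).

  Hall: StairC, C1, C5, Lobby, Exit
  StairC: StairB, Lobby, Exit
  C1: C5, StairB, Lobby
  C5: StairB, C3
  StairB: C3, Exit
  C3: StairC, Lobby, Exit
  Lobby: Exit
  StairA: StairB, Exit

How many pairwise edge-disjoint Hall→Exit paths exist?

5

Assign every edge capacity 1; by Menger, the answer equals the max flow.
Path Hall→Exit (+1); total 1.
Path Hall→StairC→Exit (+1); total 2.
Path Hall→Lobby→Exit (+1); total 3.
Path Hall→C1→StairB→Exit (+1); total 4.
Path Hall→C5→C3→Exit (+1); total 5.
No residual Hall→Exit path; max flow = 5.
Certifying cut of size 5: {Hall→C1, Hall→C5, Hall→Exit, Hall→Lobby, Hall→StairC}.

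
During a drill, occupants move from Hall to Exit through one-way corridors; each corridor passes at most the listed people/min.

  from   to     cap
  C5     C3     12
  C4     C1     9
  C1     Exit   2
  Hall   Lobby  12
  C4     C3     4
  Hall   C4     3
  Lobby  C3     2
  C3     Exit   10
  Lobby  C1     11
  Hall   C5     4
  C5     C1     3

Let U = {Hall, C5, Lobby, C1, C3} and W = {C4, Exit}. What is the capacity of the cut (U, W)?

15

Edges leaving {Hall, C5, Lobby, C1, C3}: Hall→C4 (3), C1→Exit (2), C3→Exit (10).
Cut capacity = 3 + 2 + 10 = 15.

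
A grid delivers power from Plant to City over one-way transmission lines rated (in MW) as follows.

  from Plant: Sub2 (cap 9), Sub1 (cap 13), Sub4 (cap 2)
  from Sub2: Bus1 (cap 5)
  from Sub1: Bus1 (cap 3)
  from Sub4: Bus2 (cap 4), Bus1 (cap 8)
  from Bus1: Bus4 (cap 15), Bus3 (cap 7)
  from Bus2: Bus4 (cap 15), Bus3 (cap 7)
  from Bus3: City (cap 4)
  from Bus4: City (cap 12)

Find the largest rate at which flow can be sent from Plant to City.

10

Augment Plant→Sub2→Bus1→Bus3→City: bottleneck 4, flow now 4.
Augment Plant→Sub2→Bus1→Bus4→City: bottleneck 1, flow now 5.
Augment Plant→Sub1→Bus1→Bus4→City: bottleneck 3, flow now 8.
Augment Plant→Sub4→Bus1→Bus4→City: bottleneck 2, flow now 10.
No augmenting path remains; maximum flow = 10.
In the residual graph, reachable from Plant: {Plant, Sub2, Sub1}.
Min-cut edges: Plant→Sub4 (2), Sub2→Bus1 (5), Sub1→Bus1 (3); capacity 2 + 5 + 3 = 10.
This cut is saturated, so no flow can exceed 10.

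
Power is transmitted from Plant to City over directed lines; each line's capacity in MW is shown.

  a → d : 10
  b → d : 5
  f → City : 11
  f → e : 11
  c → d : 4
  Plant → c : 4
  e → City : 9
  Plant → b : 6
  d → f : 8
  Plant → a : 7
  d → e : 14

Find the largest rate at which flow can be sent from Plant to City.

Augment Plant→a→d→e→City: bottleneck 7, flow now 7.
Augment Plant→b→d→e→City: bottleneck 2, flow now 9.
Augment Plant→b→d→f→City: bottleneck 3, flow now 12.
Augment Plant→c→d→f→City: bottleneck 4, flow now 16.
No augmenting path remains; maximum flow = 16.
In the residual graph, reachable from Plant: {Plant, b}.
Min-cut edges: Plant→a (7), Plant→c (4), b→d (5); capacity 7 + 4 + 5 = 16.
This cut is saturated, so no flow can exceed 16.

16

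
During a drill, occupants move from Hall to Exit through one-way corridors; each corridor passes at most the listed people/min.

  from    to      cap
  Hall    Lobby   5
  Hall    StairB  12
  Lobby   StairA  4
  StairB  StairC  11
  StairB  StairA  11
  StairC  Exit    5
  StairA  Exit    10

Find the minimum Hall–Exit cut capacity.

15

Augment Hall→Lobby→StairA→Exit: bottleneck 4, flow now 4.
Augment Hall→StairB→StairC→Exit: bottleneck 5, flow now 9.
Augment Hall→StairB→StairA→Exit: bottleneck 6, flow now 15.
No augmenting path remains; maximum flow = 15.
By max-flow min-cut, the minimum cut capacity equals the max flow.
In the residual graph, reachable from Hall: {Hall, Lobby, StairB, StairC, StairA}.
Min-cut edges: StairC→Exit (5), StairA→Exit (10); capacity 5 + 10 = 15.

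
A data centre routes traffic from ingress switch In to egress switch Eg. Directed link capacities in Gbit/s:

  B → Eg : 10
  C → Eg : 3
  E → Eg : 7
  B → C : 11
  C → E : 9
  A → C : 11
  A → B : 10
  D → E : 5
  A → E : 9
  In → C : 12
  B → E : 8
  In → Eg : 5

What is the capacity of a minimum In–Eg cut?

15

Augment In→Eg: bottleneck 5, flow now 5.
Augment In→C→Eg: bottleneck 3, flow now 8.
Augment In→C→E→Eg: bottleneck 7, flow now 15.
No augmenting path remains; maximum flow = 15.
By max-flow min-cut, the minimum cut capacity equals the max flow.
In the residual graph, reachable from In: {In, C, E}.
Min-cut edges: In→Eg (5), C→Eg (3), E→Eg (7); capacity 5 + 3 + 7 = 15.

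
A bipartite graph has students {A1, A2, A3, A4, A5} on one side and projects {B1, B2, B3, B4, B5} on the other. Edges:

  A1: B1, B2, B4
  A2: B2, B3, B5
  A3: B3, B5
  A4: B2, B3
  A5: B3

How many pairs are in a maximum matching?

4

Unit-capacity flow: source→left, listed edges, right→sink; max matching = max flow.
Augmenting path A1→B1 (+1); matched 1.
Augmenting path A2→B2 (+1); matched 2.
Augmenting path A3→B3 (+1); matched 3.
Augmenting path A4→B2→A2→B5 (+1); matched 4.
No augmenting path remains; maximum matching = 4.
König certificate: {A1, B2, B3, B5} is a vertex cover of size 4 (every listed pair touches it), so no matching can be larger.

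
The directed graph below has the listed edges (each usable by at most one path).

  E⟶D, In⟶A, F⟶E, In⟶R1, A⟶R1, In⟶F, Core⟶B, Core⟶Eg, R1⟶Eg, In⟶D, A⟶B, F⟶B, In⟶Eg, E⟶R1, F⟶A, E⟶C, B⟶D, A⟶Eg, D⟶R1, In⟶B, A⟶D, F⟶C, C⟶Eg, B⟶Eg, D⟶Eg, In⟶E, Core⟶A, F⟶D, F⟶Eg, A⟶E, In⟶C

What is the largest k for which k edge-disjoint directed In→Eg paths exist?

7

Assign every edge capacity 1; by Menger, the answer equals the max flow.
Path In→Eg (+1); total 1.
Path In→F→Eg (+1); total 2.
Path In→A→Eg (+1); total 3.
Path In→D→Eg (+1); total 4.
Path In→R1→Eg (+1); total 5.
Path In→C→Eg (+1); total 6.
Path In→B→Eg (+1); total 7.
No residual In→Eg path; max flow = 7.
Certifying cut of size 7: {C→Eg, D→Eg, In→A, In→B, In→Eg, In→F, R1→Eg}.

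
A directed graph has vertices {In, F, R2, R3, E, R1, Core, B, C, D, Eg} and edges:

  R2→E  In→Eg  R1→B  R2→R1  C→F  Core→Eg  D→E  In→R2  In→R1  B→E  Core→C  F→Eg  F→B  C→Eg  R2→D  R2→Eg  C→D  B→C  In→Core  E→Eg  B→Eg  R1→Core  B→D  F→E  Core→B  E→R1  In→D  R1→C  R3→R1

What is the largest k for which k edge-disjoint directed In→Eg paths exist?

5

Assign every edge capacity 1; by Menger, the answer equals the max flow.
Path In→Eg (+1); total 1.
Path In→R2→Eg (+1); total 2.
Path In→Core→Eg (+1); total 3.
Path In→R1→B→Eg (+1); total 4.
Path In→D→E→Eg (+1); total 5.
No residual In→Eg path; max flow = 5.
Certifying cut of size 5: {In→Core, In→D, In→Eg, In→R1, In→R2}.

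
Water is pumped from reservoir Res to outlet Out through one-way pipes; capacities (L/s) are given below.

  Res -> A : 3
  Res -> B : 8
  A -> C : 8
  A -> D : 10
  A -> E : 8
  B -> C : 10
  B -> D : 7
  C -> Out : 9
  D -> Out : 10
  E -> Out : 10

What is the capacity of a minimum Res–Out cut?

11

Augment Res→A→C→Out: bottleneck 3, flow now 3.
Augment Res→B→C→Out: bottleneck 6, flow now 9.
Augment Res→B→D→Out: bottleneck 2, flow now 11.
No augmenting path remains; maximum flow = 11.
By max-flow min-cut, the minimum cut capacity equals the max flow.
In the residual graph, reachable from Res: {Res}.
Min-cut edges: Res→A (3), Res→B (8); capacity 3 + 8 = 11.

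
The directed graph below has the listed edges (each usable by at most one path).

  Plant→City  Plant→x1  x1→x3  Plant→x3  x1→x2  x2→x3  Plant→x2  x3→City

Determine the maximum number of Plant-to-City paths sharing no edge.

2

Assign every edge capacity 1; by Menger, the answer equals the max flow.
Path Plant→City (+1); total 1.
Path Plant→x3→City (+1); total 2.
No residual Plant→City path; max flow = 2.
Certifying cut of size 2: {Plant→City, x3→City}.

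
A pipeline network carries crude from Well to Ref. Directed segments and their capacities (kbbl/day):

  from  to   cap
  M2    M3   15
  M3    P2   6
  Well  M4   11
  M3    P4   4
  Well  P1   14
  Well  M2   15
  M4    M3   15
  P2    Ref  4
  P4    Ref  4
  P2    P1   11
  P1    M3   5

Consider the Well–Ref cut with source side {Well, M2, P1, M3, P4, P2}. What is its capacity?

Edges leaving {Well, M2, P1, M3, P4, P2}: Well→M4 (11), P4→Ref (4), P2→Ref (4).
Cut capacity = 11 + 4 + 4 = 19.

19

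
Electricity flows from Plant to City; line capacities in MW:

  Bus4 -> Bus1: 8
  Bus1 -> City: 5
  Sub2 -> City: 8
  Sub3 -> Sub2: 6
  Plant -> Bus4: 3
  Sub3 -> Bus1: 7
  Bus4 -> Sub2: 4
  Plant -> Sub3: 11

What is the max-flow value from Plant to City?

Augment Plant→Sub3→Bus1→City: bottleneck 5, flow now 5.
Augment Plant→Sub3→Sub2→City: bottleneck 6, flow now 11.
Augment Plant→Bus4→Sub2→City: bottleneck 2, flow now 13.
No augmenting path remains; maximum flow = 13.
In the residual graph, reachable from Plant: {Plant, Sub3, Bus4, Bus1, Sub2}.
Min-cut edges: Bus1→City (5), Sub2→City (8); capacity 5 + 8 = 13.
This cut is saturated, so no flow can exceed 13.

13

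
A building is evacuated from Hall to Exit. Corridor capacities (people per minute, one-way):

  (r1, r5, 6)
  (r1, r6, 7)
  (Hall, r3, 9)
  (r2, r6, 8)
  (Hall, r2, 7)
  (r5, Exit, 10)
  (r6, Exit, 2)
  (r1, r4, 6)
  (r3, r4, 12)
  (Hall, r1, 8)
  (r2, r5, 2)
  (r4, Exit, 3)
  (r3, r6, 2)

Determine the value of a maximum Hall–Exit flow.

13

Augment Hall→r1→r4→Exit: bottleneck 3, flow now 3.
Augment Hall→r1→r5→Exit: bottleneck 5, flow now 8.
Augment Hall→r2→r5→Exit: bottleneck 2, flow now 10.
Augment Hall→r2→r6→Exit: bottleneck 2, flow now 12.
Augment Hall→r3→r4→r1→r5→Exit: bottleneck 1, flow now 13. (uses reverse residual edge)
No augmenting path remains; maximum flow = 13.
In the residual graph, reachable from Hall: {Hall, r1, r2, r3, r4, r6}.
Min-cut edges: r1→r5 (6), r2→r5 (2), r4→Exit (3), r6→Exit (2); capacity 6 + 2 + 3 + 2 = 13.
This cut is saturated, so no flow can exceed 13.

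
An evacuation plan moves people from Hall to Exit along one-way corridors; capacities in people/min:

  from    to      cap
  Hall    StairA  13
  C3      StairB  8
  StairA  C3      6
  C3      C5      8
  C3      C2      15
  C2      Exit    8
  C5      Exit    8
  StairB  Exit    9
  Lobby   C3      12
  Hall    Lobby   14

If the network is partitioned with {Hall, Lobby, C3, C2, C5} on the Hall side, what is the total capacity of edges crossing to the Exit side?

Edges leaving {Hall, Lobby, C3, C2, C5}: Hall→StairA (13), C3→StairB (8), C2→Exit (8), C5→Exit (8).
Cut capacity = 13 + 8 + 8 + 8 = 37.

37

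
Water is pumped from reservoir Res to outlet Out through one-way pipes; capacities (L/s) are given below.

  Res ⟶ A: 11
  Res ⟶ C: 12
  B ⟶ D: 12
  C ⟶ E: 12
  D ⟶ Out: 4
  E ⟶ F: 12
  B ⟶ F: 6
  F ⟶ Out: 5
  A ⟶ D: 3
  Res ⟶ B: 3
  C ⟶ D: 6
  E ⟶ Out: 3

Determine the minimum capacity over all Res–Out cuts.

12

Augment Res→A→D→Out: bottleneck 3, flow now 3.
Augment Res→B→D→Out: bottleneck 1, flow now 4.
Augment Res→B→F→Out: bottleneck 2, flow now 6.
Augment Res→C→E→Out: bottleneck 3, flow now 9.
Augment Res→C→E→F→Out: bottleneck 3, flow now 12.
No augmenting path remains; maximum flow = 12.
By max-flow min-cut, the minimum cut capacity equals the max flow.
In the residual graph, reachable from Res: {Res, A, B, C, D, E, F}.
Min-cut edges: D→Out (4), E→Out (3), F→Out (5); capacity 4 + 3 + 5 = 12.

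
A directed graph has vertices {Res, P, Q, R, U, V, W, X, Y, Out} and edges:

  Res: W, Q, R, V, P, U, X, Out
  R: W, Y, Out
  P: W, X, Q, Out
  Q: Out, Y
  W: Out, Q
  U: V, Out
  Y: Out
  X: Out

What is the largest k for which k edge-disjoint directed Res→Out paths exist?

Assign every edge capacity 1; by Menger, the answer equals the max flow.
Path Res→Out (+1); total 1.
Path Res→P→Out (+1); total 2.
Path Res→Q→Out (+1); total 3.
Path Res→R→Out (+1); total 4.
Path Res→U→Out (+1); total 5.
Path Res→W→Out (+1); total 6.
Path Res→X→Out (+1); total 7.
No residual Res→Out path; max flow = 7.
Certifying cut of size 7: {Res→Out, Res→P, Res→Q, Res→R, Res→U, Res→W, Res→X}.

7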